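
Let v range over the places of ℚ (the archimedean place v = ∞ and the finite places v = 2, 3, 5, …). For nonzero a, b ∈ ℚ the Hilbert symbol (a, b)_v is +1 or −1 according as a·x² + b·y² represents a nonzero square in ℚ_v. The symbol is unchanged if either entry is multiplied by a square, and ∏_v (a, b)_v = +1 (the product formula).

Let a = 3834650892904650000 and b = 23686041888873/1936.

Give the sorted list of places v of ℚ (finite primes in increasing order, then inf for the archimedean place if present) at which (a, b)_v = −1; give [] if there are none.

[5, 13, 31, 41]

(a, b) ≡ (65, 8897) mod (ℚ^×)²; places V = {2, 3, 5, 7, 11, 13, 31, 41, ∞}.
(a,b)_13: α=3, u≡2; β=2, v≡11 (mod 13); (2|13)=-1, (11|13)=-1; sign (−1)^0·-1^2·-1^3 = -1.
(a,b)_31: α=2, u≡13; β=1, v≡8 (mod 31); (13|31)=-1, (8|31)=+1; sign (−1)^0·-1^1·+1^2 = -1.
(a,b)_∞: sgn(65)=+, sgn(8897)=+, so +1.
(a,b)_5: α=5, u≡3; β=0, v≡3 (mod 5); (3|5)=-1, (3|5)=-1; sign (−1)^0·-1^0·-1^5 = -1.
(a,b)_3: α=2, u≡2; β=8, v≡2 (mod 3); (2|3)=-1, (2|3)=-1; sign (−1)^0·-1^8·-1^2 = +1.
(a,b)_7: α=4, u≡4; β=5, v≡2 (mod 7); (4|7)=+1, (2|7)=+1; sign (−1)^0·+1^5·+1^4 = +1.
(a,b)_41: α=2, u≡22; β=1, v≡3 (mod 41); (22|41)=-1, (3|41)=-1; sign (−1)^0·-1^1·-1^2 = -1.
(a,b)_2: α=4, β=-4; u≡1, v≡1 (mod 8); ε(u)ε(v)=0·0, αω(v)=4·0, βω(u)=-4·0; sum ≡ 0  ⇒  +1.
(a,b)_11: α=0, u≡6; β=-2, v≡9 (mod 11); (6|11)=-1, (9|11)=+1; sign (−1)^0·-1^-2·+1^0 = +1.
(65, 8897 / ℚ) ramifies at {5, 13, 31, 41}: a division algebra.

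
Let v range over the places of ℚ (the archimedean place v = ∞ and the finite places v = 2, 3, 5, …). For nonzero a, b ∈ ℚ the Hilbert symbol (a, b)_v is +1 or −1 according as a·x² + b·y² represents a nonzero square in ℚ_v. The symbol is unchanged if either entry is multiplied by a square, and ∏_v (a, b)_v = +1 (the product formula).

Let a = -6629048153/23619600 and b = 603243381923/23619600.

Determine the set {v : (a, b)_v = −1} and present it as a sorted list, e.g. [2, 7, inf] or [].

(a, b) ≡ (-17, 1547) mod (ℚ^×)²; places V = {2, 3, 5, 7, 13, 17, 31, ∞}.
(a,b)_2: α=-4, β=-4; u≡7, v≡3 (mod 8); ε(u)ε(v)=1·1, αω(v)=-4·1, βω(u)=-4·0; sum ≡ 1  ⇒  -1.
(a,b)_5: α=-2, u≡3; β=-2, v≡2 (mod 5); (3|5)=-1, (2|5)=-1; sign (−1)^0·-1^-2·-1^-2 = +1.
(a,b)_17: α=1, u≡9; β=1, v≡14 (mod 17); (9|17)=+1, (14|17)=-1; sign (−1)^0·+1^1·-1^1 = -1.
(a,b)_31: α=2, u≡25; β=2, v≡19 (mod 31); (25|31)=+1, (19|31)=+1; sign (−1)^0·+1^2·+1^2 = +1.
(a,b)_3: α=-10, u≡1; β=-10, v≡2 (mod 3); (1|3)=+1, (2|3)=-1; sign (−1)^0·+1^-10·-1^-10 = +1.
(a,b)_7: α=4, u≡2; β=5, v≡2 (mod 7); (2|7)=+1, (2|7)=+1; sign (−1)^0·+1^5·+1^4 = +1.
(a,b)_∞: sgn(-17)=−, sgn(1547)=+, so +1.
(a,b)_13: α=2, u≡9; β=3, v≡2 (mod 13); (9|13)=+1, (2|13)=-1; sign (−1)^0·+1^3·-1^2 = +1.
(-17, 1547 / ℚ) ramifies at {2, 17}: a division algebra.

[2, 17]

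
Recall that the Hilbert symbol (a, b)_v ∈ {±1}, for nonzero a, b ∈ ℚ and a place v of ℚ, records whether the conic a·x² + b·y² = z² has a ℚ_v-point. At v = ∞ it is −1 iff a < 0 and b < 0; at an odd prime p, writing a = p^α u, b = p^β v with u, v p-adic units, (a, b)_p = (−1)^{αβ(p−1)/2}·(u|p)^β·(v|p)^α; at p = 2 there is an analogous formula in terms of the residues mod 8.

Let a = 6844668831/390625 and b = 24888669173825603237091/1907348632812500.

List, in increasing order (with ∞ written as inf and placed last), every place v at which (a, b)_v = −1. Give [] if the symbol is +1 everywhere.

[2, 3, 11, 13, 17, 23]

Mod squares: a ≡ 759, b ≡ 838695. Check v ∈ {∞, 2, 3, 5, 7, 11, 13, 17, 23}.
v=11: a=11^3·(≡3), b=11^5·(≡5) mod 11; (3|11)=+1, (5|11)=+1; (−1)^{3·5·5}·(+1)^5·(+1)^3 = -1.
v=∞: 759 > 0 and 838695 > 0  ⇒  (a,b)_∞ = +1.
v=3: a=3^3·(≡1), b=3^5·(≡1) mod 3; (1|3)=+1, (1|3)=+1; (−1)^{3·5·1}·(+1)^5·(+1)^3 = -1.
v=2: v_2(a)=0, v_2(b)=-2; units ≡ 7, 7 (mod 8); ε·ε+αω+βω = 1·1+0·0+-2·0 ≡ 1  ⇒  (a,b)_2 = -1.
v=17: a=17^0·(≡12), b=17^1·(≡9) mod 17; (12|17)=-1, (9|17)=+1; (−1)^{0·1·8}·(-1)^1·(+1)^0 = -1.
v=5: a=5^-8·(≡1), b=5^-21·(≡4) mod 5; (1|5)=+1, (4|5)=+1; (−1)^{-8·-21·2}·(+1)^-21·(+1)^-8 = +1.
v=7: a=7^2·(≡3), b=7^2·(≡4) mod 7; (3|7)=-1, (4|7)=+1; (−1)^{2·2·3}·(-1)^2·(+1)^2 = +1.
v=13: a=13^2·(≡6), b=13^7·(≡4) mod 13; (6|13)=-1, (4|13)=+1; (−1)^{2·7·6}·(-1)^7·(+1)^2 = -1.
v=23: a=23^1·(≡5), b=23^3·(≡5) mod 23; (5|23)=-1, (5|23)=-1; (−1)^{1·3·11}·(-1)^3·(-1)^1 = -1.
(759, 838695 / ℚ) ramifies at {2, 3, 11, 13, 17, 23}: a division algebra.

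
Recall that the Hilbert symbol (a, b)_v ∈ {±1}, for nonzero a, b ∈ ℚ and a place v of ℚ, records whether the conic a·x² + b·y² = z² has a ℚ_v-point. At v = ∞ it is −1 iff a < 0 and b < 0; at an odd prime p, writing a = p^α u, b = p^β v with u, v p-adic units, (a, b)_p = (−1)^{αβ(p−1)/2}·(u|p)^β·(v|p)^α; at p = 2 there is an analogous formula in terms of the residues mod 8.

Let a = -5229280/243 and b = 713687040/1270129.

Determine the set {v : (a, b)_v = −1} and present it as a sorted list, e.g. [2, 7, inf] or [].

[23, 29]

Mod squares: a ≡ -20010, b ≡ 10. Check v ∈ {∞, 2, 3, 5, 7, 11, 23, 29}.
v=5: a=5^1·(≡3), b=5^1·(≡2) mod 5; (3|5)=-1, (2|5)=-1; (−1)^{1·1·2}·(-1)^1·(-1)^1 = +1.
v=3: a=3^-5·(≡2), b=3^2·(≡1) mod 3; (2|3)=-1, (1|3)=+1; (−1)^{-5·2·1}·(-1)^2·(+1)^-5 = +1.
v=29: a=29^1·(≡16), b=29^0·(≡18) mod 29; (16|29)=+1, (18|29)=-1; (−1)^{1·0·14}·(+1)^0·(-1)^1 = -1.
v=11: a=11^0·(≡10), b=11^2·(≡6) mod 11; (10|11)=-1, (6|11)=-1; (−1)^{0·2·5}·(-1)^2·(-1)^0 = +1.
v=7: a=7^2·(≡6), b=7^-4·(≡6) mod 7; (6|7)=-1, (6|7)=-1; (−1)^{2·-4·3}·(-1)^-4·(-1)^2 = +1.
v=23: a=23^1·(≡12), b=23^-2·(≡11) mod 23; (12|23)=+1, (11|23)=-1; (−1)^{1·-2·11}·(+1)^-2·(-1)^1 = -1.
v=2: v_2(a)=5, v_2(b)=17; units ≡ 3, 5 (mod 8); ε·ε+αω+βω = 1·0+5·1+17·1 ≡ 0  ⇒  (a,b)_2 = +1.
v=∞: -20010 < 0 and 10 > 0  ⇒  (a,b)_∞ = +1.
|Ram(-20010, 10)| = 2, even; anisotropic at {23, 29}.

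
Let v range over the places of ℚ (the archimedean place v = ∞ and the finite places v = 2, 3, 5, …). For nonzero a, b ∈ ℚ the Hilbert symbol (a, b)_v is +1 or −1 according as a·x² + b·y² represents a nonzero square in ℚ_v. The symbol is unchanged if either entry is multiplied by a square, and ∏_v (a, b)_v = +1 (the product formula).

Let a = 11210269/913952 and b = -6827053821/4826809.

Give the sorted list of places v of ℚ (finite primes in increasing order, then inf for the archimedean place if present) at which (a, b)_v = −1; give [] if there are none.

(a, b) ≡ (9338, -69) mod (ℚ^×)²; places V = {2, 3, 7, 13, 23, 29, ∞}.
(a,b)_13: α=-4, u≡3; β=-6, v≡10 (mod 13); (3|13)=+1, (10|13)=+1; sign (−1)^0·+1^-6·+1^-4 = +1.
(a,b)_7: α=5, u≡4; β=6, v≡1 (mod 7); (4|7)=+1, (1|7)=+1; sign (−1)^0·+1^6·+1^5 = +1.
(a,b)_3: α=0, u≡2; β=1, v≡1 (mod 3); (2|3)=-1, (1|3)=+1; sign (−1)^0·-1^1·+1^0 = -1.
(a,b)_∞: sgn(9338)=+, sgn(-69)=−, so +1.
(a,b)_29: α=1, u≡8; β=2, v≡8 (mod 29); (8|29)=-1, (8|29)=-1; sign (−1)^0·-1^2·-1^1 = -1.
(a,b)_23: α=1, u≡10; β=1, v≡20 (mod 23); (10|23)=-1, (20|23)=-1; sign (−1)^1·-1^1·-1^1 = -1.
(a,b)_2: α=-5, β=0; u≡5, v≡3 (mod 8); ε(u)ε(v)=0·1, αω(v)=-5·1, βω(u)=0·1; sum ≡ 1  ⇒  -1.
Ram(9338, -69) = {2, 3, 23, 29}; no ℚ_2-point on the conic.

[2, 3, 23, 29]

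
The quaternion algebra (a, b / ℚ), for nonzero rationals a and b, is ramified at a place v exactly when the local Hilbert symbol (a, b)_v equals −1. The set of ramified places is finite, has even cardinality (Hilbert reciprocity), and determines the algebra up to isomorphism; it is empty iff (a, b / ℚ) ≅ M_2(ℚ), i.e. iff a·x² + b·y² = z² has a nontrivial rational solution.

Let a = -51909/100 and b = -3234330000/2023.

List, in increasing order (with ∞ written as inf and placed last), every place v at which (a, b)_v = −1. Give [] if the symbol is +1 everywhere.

[3, 7, 11, inf]

(a, b) ≡ (-429, -231) mod (ℚ^×)²; places V = {2, 3, 5, 7, 11, 13, 17, ∞}.
(a,b)_5: α=-2, u≡4; β=4, v≡4 (mod 5); (4|5)=+1, (4|5)=+1; sign (−1)^0·+1^4·+1^-2 = +1.
(a,b)_13: α=1, u≡7; β=0, v≡1 (mod 13); (7|13)=-1, (1|13)=+1; sign (−1)^0·-1^0·+1^1 = +1.
(a,b)_3: α=1, u≡1; β=5, v≡1 (mod 3); (1|3)=+1, (1|3)=+1; sign (−1)^1·+1^5·+1^1 = -1.
(a,b)_11: α=3, u≡5; β=3, v≡1 (mod 11); (5|11)=+1, (1|11)=+1; sign (−1)^1·+1^3·+1^3 = -1.
(a,b)_17: α=0, u≡4; β=-2, v≡10 (mod 17); (4|17)=+1, (10|17)=-1; sign (−1)^0·+1^-2·-1^0 = +1.
(a,b)_∞: sgn(-429)=−, sgn(-231)=−, so -1.
(a,b)_2: α=-2, β=4; u≡3, v≡1 (mod 8); ε(u)ε(v)=1·0, αω(v)=-2·0, βω(u)=4·1; sum ≡ 0  ⇒  +1.
(a,b)_7: α=0, u≡5; β=-1, v≡4 (mod 7); (5|7)=-1, (4|7)=+1; sign (−1)^0·-1^-1·+1^0 = -1.
|Ram(-429, -231)| = 4, even; anisotropic at {3, 7, 11, ∞}.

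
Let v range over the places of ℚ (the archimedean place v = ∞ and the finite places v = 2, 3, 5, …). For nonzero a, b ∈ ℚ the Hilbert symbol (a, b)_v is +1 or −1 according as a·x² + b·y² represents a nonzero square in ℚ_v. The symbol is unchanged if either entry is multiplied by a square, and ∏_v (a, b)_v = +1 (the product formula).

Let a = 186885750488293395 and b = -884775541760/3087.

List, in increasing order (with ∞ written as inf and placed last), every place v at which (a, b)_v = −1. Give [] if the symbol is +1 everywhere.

Mod squares: a ≡ 37555, b ≡ -413105. Check v ∈ {∞, 2, 3, 5, 7, 11, 29, 37}.
v=3: a=3^6·(≡1), b=3^-2·(≡1) mod 3; (1|3)=+1, (1|3)=+1; (−1)^{6·-2·1}·(+1)^-2·(+1)^6 = +1.
v=7: a=7^3·(≡3), b=7^-3·(≡1) mod 7; (3|7)=-1, (1|7)=+1; (−1)^{3·-3·3}·(-1)^-3·(+1)^3 = +1.
v=∞: 37555 > 0 and -413105 < 0  ⇒  (a,b)_∞ = +1.
v=37: a=37^3·(≡4), b=37^1·(≡4) mod 37; (4|37)=+1, (4|37)=+1; (−1)^{3·1·18}·(+1)^1·(+1)^3 = +1.
v=11: a=11^2·(≡1), b=11^5·(≡2) mod 11; (1|11)=+1, (2|11)=-1; (−1)^{2·5·5}·(+1)^5·(-1)^2 = +1.
v=5: a=5^1·(≡4), b=5^1·(≡4) mod 5; (4|5)=+1, (4|5)=+1; (−1)^{1·1·2}·(+1)^1·(+1)^1 = +1.
v=2: v_2(a)=0, v_2(b)=10; units ≡ 3, 7 (mod 8); ε·ε+αω+βω = 1·1+0·0+10·1 ≡ 1  ⇒  (a,b)_2 = -1.
v=29: a=29^3·(≡12), b=29^1·(≡25) mod 29; (12|29)=-1, (25|29)=+1; (−1)^{3·1·14}·(-1)^1·(+1)^3 = -1.
(37555, -413105 / ℚ) ramifies at {2, 29}: a division algebra.

[2, 29]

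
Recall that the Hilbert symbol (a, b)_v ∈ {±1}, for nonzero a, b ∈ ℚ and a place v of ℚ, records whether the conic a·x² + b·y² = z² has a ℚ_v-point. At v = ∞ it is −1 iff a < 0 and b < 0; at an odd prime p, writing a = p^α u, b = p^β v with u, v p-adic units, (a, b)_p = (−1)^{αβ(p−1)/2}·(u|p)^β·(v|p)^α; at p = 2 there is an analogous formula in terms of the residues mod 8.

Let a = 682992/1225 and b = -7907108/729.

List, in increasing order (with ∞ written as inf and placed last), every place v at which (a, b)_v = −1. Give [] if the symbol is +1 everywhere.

(a, b) ≡ (527, -17) mod (ℚ^×)²; places V = {2, 3, 5, 7, 11, 17, 31, ∞}.
(a,b)_11: α=0, u≡6; β=2, v≡1 (mod 11); (6|11)=-1, (1|11)=+1; sign (−1)^0·-1^2·+1^0 = +1.
(a,b)_∞: sgn(527)=+, sgn(-17)=−, so +1.
(a,b)_7: α=-2, u≡4; β=0, v≡1 (mod 7); (4|7)=+1, (1|7)=+1; sign (−1)^0·+1^0·+1^-2 = +1.
(a,b)_3: α=4, u≡2; β=-6, v≡1 (mod 3); (2|3)=-1, (1|3)=+1; sign (−1)^0·-1^-6·+1^4 = +1.
(a,b)_31: α=1, u≡13; β=2, v≡5 (mod 31); (13|31)=-1, (5|31)=+1; sign (−1)^0·-1^2·+1^1 = +1.
(a,b)_17: α=1, u≡5; β=1, v≡2 (mod 17); (5|17)=-1, (2|17)=+1; sign (−1)^0·-1^1·+1^1 = -1.
(a,b)_5: α=-2, u≡3; β=0, v≡3 (mod 5); (3|5)=-1, (3|5)=-1; sign (−1)^0·-1^0·-1^-2 = +1.
(a,b)_2: α=4, β=2; u≡7, v≡7 (mod 8); ε(u)ε(v)=1·1, αω(v)=4·0, βω(u)=2·0; sum ≡ 1  ⇒  -1.
(527, -17 / ℚ) ramifies at {2, 17}: a division algebra.

[2, 17]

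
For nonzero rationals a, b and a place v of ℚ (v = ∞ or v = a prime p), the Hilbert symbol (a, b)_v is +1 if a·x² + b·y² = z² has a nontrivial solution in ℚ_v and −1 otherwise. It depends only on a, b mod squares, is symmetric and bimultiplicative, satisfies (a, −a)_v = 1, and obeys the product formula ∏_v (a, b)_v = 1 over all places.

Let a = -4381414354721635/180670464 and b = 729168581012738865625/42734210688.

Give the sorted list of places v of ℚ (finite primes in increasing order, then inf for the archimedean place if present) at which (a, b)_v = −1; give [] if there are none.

(a, b) ≡ (-212135, 126730) mod (ℚ^×)²; places V = {2, 3, 5, 7, 11, 13, 19, 23, 29, ∞}.
(a,b)_19: α=3, u≡16; β=5, v≡1 (mod 19); (16|19)=+1, (1|19)=+1; sign (−1)^1·+1^5·+1^3 = -1.
(a,b)_∞: sgn(-212135)=−, sgn(126730)=+, so +1.
(a,b)_13: α=-2, u≡3; β=-2, v≡6 (mod 13); (3|13)=+1, (6|13)=-1; sign (−1)^0·+1^-2·-1^-2 = +1.
(a,b)_23: α=4, u≡15; β=5, v≡1 (mod 23); (15|23)=-1, (1|23)=+1; sign (−1)^0·-1^5·+1^4 = -1.
(a,b)_29: α=-1, u≡1; β=-3, v≡7 (mod 29); (1|29)=+1, (7|29)=+1; sign (−1)^0·+1^-3·+1^-1 = +1.
(a,b)_7: α=3, u≡5; β=0, v≡4 (mod 7); (5|7)=-1, (4|7)=+1; sign (−1)^0·-1^0·+1^3 = +1.
(a,b)_11: α=3, u≡4; β=4, v≡8 (mod 11); (4|11)=+1, (8|11)=-1; sign (−1)^0·+1^4·-1^3 = -1.
(a,b)_5: α=1, u≡2; β=5, v≡4 (mod 5); (2|5)=-1, (4|5)=+1; sign (−1)^0·-1^5·+1^1 = -1.
(a,b)_3: α=-2, u≡1; β=-4, v≡1 (mod 3); (1|3)=+1, (1|3)=+1; sign (−1)^0·+1^-4·+1^-2 = +1.
(a,b)_2: α=-12, β=-7; u≡1, v≡5 (mod 8); ε(u)ε(v)=0·0, αω(v)=-12·1, βω(u)=-7·0; sum ≡ 0  ⇒  +1.
Ram(-212135, 126730) = {5, 11, 19, 23}; no ℚ_5-point on the conic.

[5, 11, 19, 23]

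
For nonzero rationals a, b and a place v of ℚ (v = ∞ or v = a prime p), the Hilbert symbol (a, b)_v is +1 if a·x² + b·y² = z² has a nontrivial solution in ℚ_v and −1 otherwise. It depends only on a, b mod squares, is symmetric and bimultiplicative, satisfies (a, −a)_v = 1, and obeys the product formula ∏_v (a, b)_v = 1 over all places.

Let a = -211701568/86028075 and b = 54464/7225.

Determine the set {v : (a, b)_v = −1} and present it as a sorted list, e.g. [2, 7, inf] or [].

[3, 37]

(a, b) ≡ (-111, 851) mod (ℚ^×)²; places V = {2, 3, 5, 7, 13, 17, 23, 37, ∞}.
(a,b)_∞: sgn(-111)=−, sgn(851)=+, so +1.
(a,b)_17: α=-2, u≡2; β=-2, v≡8 (mod 17); (2|17)=+1, (8|17)=+1; sign (−1)^0·+1^-2·+1^-2 = +1.
(a,b)_3: α=-5, u≡2; β=0, v≡2 (mod 3); (2|3)=-1, (2|3)=-1; sign (−1)^0·-1^0·-1^-5 = -1.
(a,b)_37: α=1, u≡4; β=1, v≡14 (mod 37); (4|37)=+1, (14|37)=-1; sign (−1)^0·+1^1·-1^1 = -1.
(a,b)_7: α=-2, u≡4; β=0, v≡4 (mod 7); (4|7)=+1, (4|7)=+1; sign (−1)^0·+1^0·+1^-2 = +1.
(a,b)_13: α=2, u≡7; β=0, v≡2 (mod 13); (7|13)=-1, (2|13)=-1; sign (−1)^0·-1^0·-1^2 = +1.
(a,b)_23: α=2, u≡4; β=1, v≡15 (mod 23); (4|23)=+1, (15|23)=-1; sign (−1)^0·+1^1·-1^2 = +1.
(a,b)_2: α=6, β=6; u≡1, v≡3 (mod 8); ε(u)ε(v)=0·1, αω(v)=6·1, βω(u)=6·0; sum ≡ 0  ⇒  +1.
(a,b)_5: α=-2, u≡4; β=-2, v≡1 (mod 5); (4|5)=+1, (1|5)=+1; sign (−1)^0·+1^-2·+1^-2 = +1.
Ram(-111, 851) = {3, 37}; no ℚ_3-point on the conic.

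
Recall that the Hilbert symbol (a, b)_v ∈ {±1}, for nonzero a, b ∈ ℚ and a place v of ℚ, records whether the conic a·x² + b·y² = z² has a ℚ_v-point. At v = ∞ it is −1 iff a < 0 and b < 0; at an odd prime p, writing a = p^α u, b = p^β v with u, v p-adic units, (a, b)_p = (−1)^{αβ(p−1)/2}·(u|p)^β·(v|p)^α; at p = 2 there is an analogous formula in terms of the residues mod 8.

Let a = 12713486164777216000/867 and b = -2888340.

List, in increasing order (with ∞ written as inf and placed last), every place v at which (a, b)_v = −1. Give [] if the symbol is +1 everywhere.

[3, 5]

(a, b) ≡ (30, -1365) mod (ℚ^×)²; places V = {2, 3, 5, 7, 13, 17, 23, 37, ∞}.
(a,b)_13: α=4, u≡1; β=1, v≡3 (mod 13); (1|13)=+1, (3|13)=+1; sign (−1)^0·+1^1·+1^4 = +1.
(a,b)_37: α=2, u≡3; β=0, v≡28 (mod 37); (3|37)=+1, (28|37)=+1; sign (−1)^0·+1^0·+1^2 = +1.
(a,b)_3: α=-1, u≡1; β=1, v≡1 (mod 3); (1|3)=+1, (1|3)=+1; sign (−1)^1·+1^1·+1^-1 = -1.
(a,b)_7: α=4, u≡1; β=1, v≡2 (mod 7); (1|7)=+1, (2|7)=+1; sign (−1)^0·+1^1·+1^4 = +1.
(a,b)_17: α=-2, u≡13; β=0, v≡11 (mod 17); (13|17)=+1, (11|17)=-1; sign (−1)^0·+1^0·-1^-2 = +1.
(a,b)_2: α=11, β=2; u≡7, v≡3 (mod 8); ε(u)ε(v)=1·1, αω(v)=11·1, βω(u)=2·0; sum ≡ 0  ⇒  +1.
(a,b)_5: α=3, u≡4; β=1, v≡2 (mod 5); (4|5)=+1, (2|5)=-1; sign (−1)^0·+1^1·-1^3 = -1.
(a,b)_∞: sgn(30)=+, sgn(-1365)=−, so +1.
(a,b)_23: α=2, u≡19; β=2, v≡14 (mod 23); (19|23)=-1, (14|23)=-1; sign (−1)^0·-1^2·-1^2 = +1.
|Ram(30, -1365)| = 2, even; anisotropic at {3, 5}.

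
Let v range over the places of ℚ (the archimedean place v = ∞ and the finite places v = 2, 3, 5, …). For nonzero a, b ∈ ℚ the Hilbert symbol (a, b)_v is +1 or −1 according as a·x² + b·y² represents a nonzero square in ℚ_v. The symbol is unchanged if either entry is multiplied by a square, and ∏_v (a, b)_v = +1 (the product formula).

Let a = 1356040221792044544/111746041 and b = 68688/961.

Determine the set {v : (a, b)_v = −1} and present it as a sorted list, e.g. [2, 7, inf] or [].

[2, 53]

Mod squares: a ≡ 796166, b ≡ 53. Check v ∈ {∞, 2, 3, 7, 11, 19, 29, 31, 37, 53}.
v=29: a=29^1·(≡20), b=29^0·(≡4) mod 29; (20|29)=+1, (4|29)=+1; (−1)^{1·0·14}·(+1)^0·(+1)^1 = +1.
v=37: a=37^1·(≡16), b=37^0·(≡21) mod 37; (16|37)=+1, (21|37)=+1; (−1)^{1·0·18}·(+1)^0·(+1)^1 = +1.
v=3: a=3^8·(≡2), b=3^4·(≡2) mod 3; (2|3)=-1, (2|3)=-1; (−1)^{8·4·1}·(-1)^4·(-1)^8 = +1.
v=11: a=11^-2·(≡6), b=11^0·(≡1) mod 11; (6|11)=-1, (1|11)=+1; (−1)^{-2·0·5}·(-1)^0·(+1)^-2 = +1.
v=31: a=31^-4·(≡21), b=31^-2·(≡23) mod 31; (21|31)=-1, (23|31)=-1; (−1)^{-4·-2·15}·(-1)^-2·(-1)^-4 = +1.
v=7: a=7^1·(≡2), b=7^0·(≡2) mod 7; (2|7)=+1, (2|7)=+1; (−1)^{1·0·3}·(+1)^0·(+1)^1 = +1.
v=∞: 796166 > 0 and 53 > 0  ⇒  (a,b)_∞ = +1.
v=19: a=19^2·(≡16), b=19^0·(≡2) mod 19; (16|19)=+1, (2|19)=-1; (−1)^{2·0·9}·(+1)^0·(-1)^2 = +1.
v=53: a=53^3·(≡35), b=53^1·(≡11) mod 53; (35|53)=-1, (11|53)=+1; (−1)^{3·1·26}·(-1)^1·(+1)^3 = -1.
v=2: v_2(a)=9, v_2(b)=4; units ≡ 3, 5 (mod 8); ε·ε+αω+βω = 1·0+9·1+4·1 ≡ 1  ⇒  (a,b)_2 = -1.
Ram(796166, 53) = {2, 53}; no ℚ_2-point on the conic.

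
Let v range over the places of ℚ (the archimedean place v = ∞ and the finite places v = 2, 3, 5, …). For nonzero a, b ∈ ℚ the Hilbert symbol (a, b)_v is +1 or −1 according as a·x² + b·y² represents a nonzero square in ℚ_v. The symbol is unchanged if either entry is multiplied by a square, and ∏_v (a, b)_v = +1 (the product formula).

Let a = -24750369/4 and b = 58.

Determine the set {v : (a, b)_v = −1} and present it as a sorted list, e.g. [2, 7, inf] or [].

[29, 31]

Mod squares: a ≡ -2750041, b ≡ 58. Check v ∈ {∞, 2, 3, 7, 19, 23, 29, 31}.
v=23: a=23^1·(≡11), b=23^0·(≡12) mod 23; (11|23)=-1, (12|23)=+1; (−1)^{1·0·11}·(-1)^0·(+1)^1 = +1.
v=2: v_2(a)=-2, v_2(b)=1; units ≡ 7, 5 (mod 8); ε·ε+αω+βω = 1·0+-2·1+1·0 ≡ 0  ⇒  (a,b)_2 = +1.
v=7: a=7^1·(≡6), b=7^0·(≡2) mod 7; (6|7)=-1, (2|7)=+1; (−1)^{1·0·3}·(-1)^0·(+1)^1 = +1.
v=3: a=3^2·(≡2), b=3^0·(≡1) mod 3; (2|3)=-1, (1|3)=+1; (−1)^{2·0·1}·(-1)^0·(+1)^2 = +1.
v=∞: -2750041 < 0 and 58 > 0  ⇒  (a,b)_∞ = +1.
v=19: a=19^1·(≡2), b=19^0·(≡1) mod 19; (2|19)=-1, (1|19)=+1; (−1)^{1·0·9}·(-1)^0·(+1)^1 = +1.
v=31: a=31^1·(≡17), b=31^0·(≡27) mod 31; (17|31)=-1, (27|31)=-1; (−1)^{1·0·15}·(-1)^0·(-1)^1 = -1.
v=29: a=29^1·(≡24), b=29^1·(≡2) mod 29; (24|29)=+1, (2|29)=-1; (−1)^{1·1·14}·(+1)^1·(-1)^1 = -1.
(-2750041, 58 / ℚ) ramifies at {29, 31}: a division algebra.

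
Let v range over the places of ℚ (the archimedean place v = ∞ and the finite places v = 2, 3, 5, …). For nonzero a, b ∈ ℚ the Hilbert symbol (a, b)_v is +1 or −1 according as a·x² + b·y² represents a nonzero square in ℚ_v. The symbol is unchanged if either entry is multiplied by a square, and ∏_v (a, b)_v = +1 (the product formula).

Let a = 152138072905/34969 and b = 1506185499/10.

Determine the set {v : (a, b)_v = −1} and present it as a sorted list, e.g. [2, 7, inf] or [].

[5, 7, 13, 17, 19, 29]

(a, b) ≡ (250705, 41722590) mod (ℚ^×)²; places V = {2, 3, 5, 7, 11, 13, 17, 19, 29, 31, 41, ∞}.
(a,b)_29: α=1, u≡2; β=1, v≡20 (mod 29); (2|29)=-1, (20|29)=+1; sign (−1)^0·-1^1·+1^1 = -1.
(a,b)_31: α=0, u≡4; β=1, v≡5 (mod 31); (4|31)=+1, (5|31)=+1; sign (−1)^0·+1^1·+1^0 = +1.
(a,b)_2: α=0, β=-1; u≡1, v≡7 (mod 8); ε(u)ε(v)=0·1, αω(v)=0·0, βω(u)=-1·0; sum ≡ 0  ⇒  +1.
(a,b)_3: α=0, u≡1; β=1, v≡1 (mod 3); (1|3)=+1, (1|3)=+1; sign (−1)^0·+1^1·+1^0 = +1.
(a,b)_11: α=-2, u≡9; β=0, v≡6 (mod 11); (9|11)=+1, (6|11)=-1; sign (−1)^0·+1^0·-1^-2 = +1.
(a,b)_19: α=3, u≡9; β=2, v≡3 (mod 19); (9|19)=+1, (3|19)=-1; sign (−1)^0·+1^2·-1^3 = -1.
(a,b)_∞: sgn(250705)=+, sgn(41722590)=+, so +1.
(a,b)_41: α=2, u≡21; β=0, v≡11 (mod 41); (21|41)=+1, (11|41)=-1; sign (−1)^0·+1^0·-1^2 = +1.
(a,b)_17: α=-2, u≡10; β=1, v≡6 (mod 17); (10|17)=-1, (6|17)=-1; sign (−1)^0·-1^1·-1^-2 = -1.
(a,b)_7: α=1, u≡3; β=1, v≡6 (mod 7); (3|7)=-1, (6|7)=-1; sign (−1)^1·-1^1·-1^1 = -1.
(a,b)_5: α=1, u≡4; β=-1, v≡2 (mod 5); (4|5)=+1, (2|5)=-1; sign (−1)^0·+1^-1·-1^1 = -1.
(a,b)_13: α=1, u≡7; β=1, v≡12 (mod 13); (7|13)=-1, (12|13)=+1; sign (−1)^0·-1^1·+1^1 = -1.
(250705, 41722590 / ℚ) ramifies at {5, 7, 13, 17, 19, 29}: a division algebra.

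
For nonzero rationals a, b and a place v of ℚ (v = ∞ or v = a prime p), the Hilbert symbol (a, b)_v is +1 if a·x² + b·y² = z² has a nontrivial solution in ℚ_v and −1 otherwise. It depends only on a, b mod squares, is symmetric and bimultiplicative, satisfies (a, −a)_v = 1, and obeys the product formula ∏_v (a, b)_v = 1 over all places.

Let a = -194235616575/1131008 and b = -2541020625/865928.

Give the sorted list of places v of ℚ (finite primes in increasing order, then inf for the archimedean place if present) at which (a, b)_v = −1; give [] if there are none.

[3, inf]

Mod squares: a ≡ -286, b ≡ -66. Check v ∈ {∞, 2, 3, 5, 7, 11, 13, 47}.
v=7: a=7^2·(≡1), b=7^-2·(≡1) mod 7; (1|7)=+1, (1|7)=+1; (−1)^{2·-2·3}·(+1)^-2·(+1)^2 = +1.
v=47: a=47^-2·(≡29), b=47^-2·(≡7) mod 47; (29|47)=-1, (7|47)=+1; (−1)^{-2·-2·23}·(-1)^-2·(+1)^-2 = +1.
v=11: a=11^1·(≡6), b=11^1·(≡9) mod 11; (6|11)=-1, (9|11)=+1; (−1)^{1·1·5}·(-1)^1·(+1)^1 = +1.
v=∞: -286 < 0 and -66 < 0  ⇒  (a,b)_∞ = -1.
v=2: v_2(a)=-9, v_2(b)=-3; units ≡ 1, 7 (mod 8); ε·ε+αω+βω = 0·1+-9·0+-3·0 ≡ 0  ⇒  (a,b)_2 = +1.
v=13: a=13^3·(≡10), b=13^2·(≡10) mod 13; (10|13)=+1, (10|13)=+1; (−1)^{3·2·6}·(+1)^2·(+1)^3 = +1.
v=5: a=5^2·(≡4), b=5^4·(≡4) mod 5; (4|5)=+1, (4|5)=+1; (−1)^{2·4·2}·(+1)^4·(+1)^2 = +1.
v=3: a=3^8·(≡2), b=3^7·(≡2) mod 3; (2|3)=-1, (2|3)=-1; (−1)^{8·7·1}·(-1)^7·(-1)^8 = -1.
|Ram(-286, -66)| = 2, even; anisotropic at {3, ∞}.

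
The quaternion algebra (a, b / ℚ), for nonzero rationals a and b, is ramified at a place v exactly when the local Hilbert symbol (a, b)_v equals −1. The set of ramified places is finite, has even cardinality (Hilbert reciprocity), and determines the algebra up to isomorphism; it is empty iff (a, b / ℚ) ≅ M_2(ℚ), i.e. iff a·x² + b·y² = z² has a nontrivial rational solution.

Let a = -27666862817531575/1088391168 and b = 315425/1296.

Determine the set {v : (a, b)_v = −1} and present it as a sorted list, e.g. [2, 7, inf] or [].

(a, b) ≡ (-13903934, 12617) mod (ℚ^×)²; places V = {2, 3, 5, 11, 19, 29, 31, 37, ∞}.
(a,b)_31: α=3, u≡18; β=1, v≡4 (mod 31); (18|31)=+1, (4|31)=+1; sign (−1)^1·+1^1·+1^3 = -1.
(a,b)_29: α=1, u≡15; β=0, v≡17 (mod 29); (15|29)=-1, (17|29)=-1; sign (−1)^0·-1^0·-1^1 = -1.
(a,b)_11: α=3, u≡1; β=1, v≡1 (mod 11); (1|11)=+1, (1|11)=+1; sign (−1)^1·+1^1·+1^3 = -1.
(a,b)_5: α=2, u≡4; β=2, v≡2 (mod 5); (4|5)=+1, (2|5)=-1; sign (−1)^0·+1^2·-1^2 = +1.
(a,b)_2: α=-11, β=-4; u≡1, v≡1 (mod 8); ε(u)ε(v)=0·0, αω(v)=-11·0, βω(u)=-4·0; sum ≡ 0  ⇒  +1.
(a,b)_37: α=3, u≡21; β=1, v≡15 (mod 37); (21|37)=+1, (15|37)=-1; sign (−1)^0·+1^1·-1^3 = -1.
(a,b)_19: α=1, u≡10; β=0, v≡11 (mod 19); (10|19)=-1, (11|19)=+1; sign (−1)^0·-1^0·+1^1 = +1.
(a,b)_3: α=-12, u≡1; β=-4, v≡2 (mod 3); (1|3)=+1, (2|3)=-1; sign (−1)^0·+1^-4·-1^-12 = +1.
(a,b)_∞: sgn(-13903934)=−, sgn(12617)=+, so +1.
Ram(-13903934, 12617) = {11, 29, 31, 37}; no ℚ_11-point on the conic.

[11, 29, 31, 37]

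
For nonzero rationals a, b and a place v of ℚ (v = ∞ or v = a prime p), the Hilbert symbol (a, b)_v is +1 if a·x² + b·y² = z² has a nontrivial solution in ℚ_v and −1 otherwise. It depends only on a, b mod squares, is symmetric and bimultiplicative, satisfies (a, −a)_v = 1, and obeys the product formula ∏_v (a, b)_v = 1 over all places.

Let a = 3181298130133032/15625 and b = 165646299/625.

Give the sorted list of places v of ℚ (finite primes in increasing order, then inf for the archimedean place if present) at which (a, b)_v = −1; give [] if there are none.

[2, 3, 7, 13]

(a, b) ≡ (138, 313131) mod (ℚ^×)²; places V = {2, 3, 5, 7, 13, 23, 31, 37, ∞}.
(a,b)_2: α=3, β=0; u≡5, v≡3 (mod 8); ε(u)ε(v)=0·1, αω(v)=3·1, βω(u)=0·1; sum ≡ 1  ⇒  -1.
(a,b)_∞: sgn(138)=+, sgn(313131)=+, so +1.
(a,b)_37: α=2, u≡16; β=1, v≡9 (mod 37); (16|37)=+1, (9|37)=+1; sign (−1)^0·+1^1·+1^2 = +1.
(a,b)_5: α=-6, u≡2; β=-4, v≡4 (mod 5); (2|5)=-1, (4|5)=+1; sign (−1)^0·-1^-4·+1^-6 = +1.
(a,b)_7: α=2, u≡3; β=1, v≡6 (mod 7); (3|7)=-1, (6|7)=-1; sign (−1)^0·-1^1·-1^2 = -1.
(a,b)_31: α=2, u≡8; β=1, v≡29 (mod 31); (8|31)=+1, (29|31)=-1; sign (−1)^0·+1^1·-1^2 = +1.
(a,b)_13: α=2, u≡2; β=1, v≡8 (mod 13); (2|13)=-1, (8|13)=-1; sign (−1)^0·-1^1·-1^2 = -1.
(a,b)_23: α=3, u≡4; β=2, v≡8 (mod 23); (4|23)=+1, (8|23)=+1; sign (−1)^0·+1^2·+1^3 = +1.
(a,b)_3: α=1, u≡1; β=1, v≡1 (mod 3); (1|3)=+1, (1|3)=+1; sign (−1)^1·+1^1·+1^1 = -1.
|Ram(138, 313131)| = 4, even; anisotropic at {2, 3, 7, 13}.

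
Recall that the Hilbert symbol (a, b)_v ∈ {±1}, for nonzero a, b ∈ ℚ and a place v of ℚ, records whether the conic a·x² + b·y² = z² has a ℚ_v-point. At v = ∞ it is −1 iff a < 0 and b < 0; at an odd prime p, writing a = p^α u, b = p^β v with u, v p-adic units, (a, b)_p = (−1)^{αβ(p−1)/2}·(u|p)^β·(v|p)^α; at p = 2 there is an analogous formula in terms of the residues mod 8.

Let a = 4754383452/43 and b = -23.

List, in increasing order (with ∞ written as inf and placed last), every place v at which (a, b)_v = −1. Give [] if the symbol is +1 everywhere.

(a, b) ≡ (70109221, -23) mod (ℚ^×)²; places V = {2, 3, 7, 13, 19, 23, 41, 43, ∞}.
(a,b)_2: α=2, β=0; u≡5, v≡1 (mod 8); ε(u)ε(v)=0·0, αω(v)=2·0, βω(u)=0·1; sum ≡ 0  ⇒  +1.
(a,b)_13: α=1, u≡8; β=0, v≡3 (mod 13); (8|13)=-1, (3|13)=+1; sign (−1)^0·-1^0·+1^1 = +1.
(a,b)_19: α=1, u≡1; β=0, v≡15 (mod 19); (1|19)=+1, (15|19)=-1; sign (−1)^0·+1^0·-1^1 = -1.
(a,b)_3: α=6, u≡1; β=0, v≡1 (mod 3); (1|3)=+1, (1|3)=+1; sign (−1)^0·+1^0·+1^6 = +1.
(a,b)_7: α=1, u≡5; β=0, v≡5 (mod 7); (5|7)=-1, (5|7)=-1; sign (−1)^0·-1^0·-1^1 = -1.
(a,b)_23: α=1, u≡5; β=1, v≡22 (mod 23); (5|23)=-1, (22|23)=-1; sign (−1)^1·-1^1·-1^1 = -1.
(a,b)_43: α=-1, u≡1; β=0, v≡20 (mod 43); (1|43)=+1, (20|43)=-1; sign (−1)^0·+1^0·-1^-1 = -1.
(a,b)_41: α=1, u≡13; β=0, v≡18 (mod 41); (13|41)=-1, (18|41)=+1; sign (−1)^0·-1^0·+1^1 = +1.
(a,b)_∞: sgn(70109221)=+, sgn(-23)=−, so +1.
Ram(70109221, -23) = {7, 19, 23, 43}; no ℚ_7-point on the conic.

[7, 19, 23, 43]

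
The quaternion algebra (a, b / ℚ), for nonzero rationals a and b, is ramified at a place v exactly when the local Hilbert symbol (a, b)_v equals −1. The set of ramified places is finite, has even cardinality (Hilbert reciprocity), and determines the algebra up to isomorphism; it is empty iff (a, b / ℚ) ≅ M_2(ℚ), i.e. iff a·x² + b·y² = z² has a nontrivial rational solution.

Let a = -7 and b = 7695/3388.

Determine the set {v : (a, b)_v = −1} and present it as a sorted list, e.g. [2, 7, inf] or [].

(a, b) ≡ (-7, 665) mod (ℚ^×)²; places V = {2, 3, 5, 7, 11, 19, ∞}.
(a,b)_11: α=0, u≡4; β=-2, v≡1 (mod 11); (4|11)=+1, (1|11)=+1; sign (−1)^0·+1^-2·+1^0 = +1.
(a,b)_2: α=0, β=-2; u≡1, v≡1 (mod 8); ε(u)ε(v)=0·0, αω(v)=0·0, βω(u)=-2·0; sum ≡ 0  ⇒  +1.
(a,b)_3: α=0, u≡2; β=4, v≡2 (mod 3); (2|3)=-1, (2|3)=-1; sign (−1)^0·-1^4·-1^0 = +1.
(a,b)_19: α=0, u≡12; β=1, v≡1 (mod 19); (12|19)=-1, (1|19)=+1; sign (−1)^0·-1^1·+1^0 = -1.
(a,b)_5: α=0, u≡3; β=1, v≡3 (mod 5); (3|5)=-1, (3|5)=-1; sign (−1)^0·-1^1·-1^0 = -1.
(a,b)_∞: sgn(-7)=−, sgn(665)=+, so +1.
(a,b)_7: α=1, u≡6; β=-1, v≡2 (mod 7); (6|7)=-1, (2|7)=+1; sign (−1)^1·-1^-1·+1^1 = +1.
(-7, 665 / ℚ) ramifies at {5, 19}: a division algebra.

[5, 19]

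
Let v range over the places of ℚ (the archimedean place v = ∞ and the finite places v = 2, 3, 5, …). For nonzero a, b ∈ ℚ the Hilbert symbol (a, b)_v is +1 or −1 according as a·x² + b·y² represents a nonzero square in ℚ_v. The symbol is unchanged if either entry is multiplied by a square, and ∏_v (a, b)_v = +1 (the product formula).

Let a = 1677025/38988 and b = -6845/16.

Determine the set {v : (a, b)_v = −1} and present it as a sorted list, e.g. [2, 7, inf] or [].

[2, 5]

Mod squares: a ≡ 3, b ≡ -5. Check v ∈ {∞, 2, 3, 5, 7, 19, 37}.
v=7: a=7^2·(≡6), b=7^0·(≡4) mod 7; (6|7)=-1, (4|7)=+1; (−1)^{2·0·3}·(-1)^0·(+1)^2 = +1.
v=37: a=37^2·(≡7), b=37^2·(≡2) mod 37; (7|37)=+1, (2|37)=-1; (−1)^{2·2·18}·(+1)^2·(-1)^2 = +1.
v=3: a=3^-3·(≡1), b=3^0·(≡1) mod 3; (1|3)=+1, (1|3)=+1; (−1)^{-3·0·1}·(+1)^0·(+1)^-3 = +1.
v=2: v_2(a)=-2, v_2(b)=-4; units ≡ 3, 3 (mod 8); ε·ε+αω+βω = 1·1+-2·1+-4·1 ≡ 1  ⇒  (a,b)_2 = -1.
v=5: a=5^2·(≡2), b=5^1·(≡1) mod 5; (2|5)=-1, (1|5)=+1; (−1)^{2·1·2}·(-1)^1·(+1)^2 = -1.
v=∞: 3 > 0 and -5 < 0  ⇒  (a,b)_∞ = +1.
v=19: a=19^-2·(≡8), b=19^0·(≡8) mod 19; (8|19)=-1, (8|19)=-1; (−1)^{-2·0·9}·(-1)^0·(-1)^-2 = +1.
(3, -5 / ℚ) ramifies at {2, 5}: a division algebra.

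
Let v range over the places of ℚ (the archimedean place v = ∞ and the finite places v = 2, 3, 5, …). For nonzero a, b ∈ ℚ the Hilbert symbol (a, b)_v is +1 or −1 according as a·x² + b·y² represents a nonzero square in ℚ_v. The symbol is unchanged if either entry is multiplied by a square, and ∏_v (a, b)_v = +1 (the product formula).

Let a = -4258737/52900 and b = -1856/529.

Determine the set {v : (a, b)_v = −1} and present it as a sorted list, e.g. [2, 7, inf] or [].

[2, 29, 37, inf]

(a, b) ≡ (-1073, -29) mod (ℚ^×)²; places V = {2, 3, 5, 7, 23, 29, 37, ∞}.
(a,b)_∞: sgn(-1073)=−, sgn(-29)=−, so -1.
(a,b)_37: α=1, u≡29; β=0, v≡23 (mod 37); (29|37)=-1, (23|37)=-1; sign (−1)^0·-1^0·-1^1 = -1.
(a,b)_29: α=1, u≡8; β=1, v≡24 (mod 29); (8|29)=-1, (24|29)=+1; sign (−1)^0·-1^1·+1^1 = -1.
(a,b)_7: α=2, u≡6; β=0, v≡5 (mod 7); (6|7)=-1, (5|7)=-1; sign (−1)^0·-1^0·-1^2 = +1.
(a,b)_23: α=-2, u≡13; β=-2, v≡7 (mod 23); (13|23)=+1, (7|23)=-1; sign (−1)^0·+1^-2·-1^-2 = +1.
(a,b)_5: α=-2, u≡3; β=0, v≡1 (mod 5); (3|5)=-1, (1|5)=+1; sign (−1)^0·-1^0·+1^-2 = +1.
(a,b)_2: α=-2, β=6; u≡7, v≡3 (mod 8); ε(u)ε(v)=1·1, αω(v)=-2·1, βω(u)=6·0; sum ≡ 1  ⇒  -1.
(a,b)_3: α=4, u≡1; β=0, v≡1 (mod 3); (1|3)=+1, (1|3)=+1; sign (−1)^0·+1^0·+1^4 = +1.
(-1073, -29 / ℚ) ramifies at {2, 29, 37, ∞}: a division algebra.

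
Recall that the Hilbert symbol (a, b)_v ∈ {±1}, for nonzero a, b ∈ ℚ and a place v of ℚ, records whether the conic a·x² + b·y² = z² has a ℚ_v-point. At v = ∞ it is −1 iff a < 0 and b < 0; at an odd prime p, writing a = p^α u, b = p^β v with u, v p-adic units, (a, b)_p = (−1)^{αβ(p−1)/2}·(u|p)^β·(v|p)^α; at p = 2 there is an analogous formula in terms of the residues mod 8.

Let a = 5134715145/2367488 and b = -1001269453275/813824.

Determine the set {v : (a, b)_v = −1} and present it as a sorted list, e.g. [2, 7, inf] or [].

(a, b) ≡ (210, -1001) mod (ℚ^×)²; places V = {2, 3, 5, 7, 11, 13, 17, 37, ∞}.
(a,b)_17: α=-2, u≡14; β=-2, v≡8 (mod 17); (14|17)=-1, (8|17)=+1; sign (−1)^0·-1^-2·+1^-2 = +1.
(a,b)_13: α=0, u≡11; β=1, v≡1 (mod 13); (11|13)=-1, (1|13)=+1; sign (−1)^0·-1^1·+1^0 = -1.
(a,b)_∞: sgn(210)=+, sgn(-1001)=−, so +1.
(a,b)_7: α=3, u≡1; β=3, v≡1 (mod 7); (1|7)=+1, (1|7)=+1; sign (−1)^1·+1^3·+1^3 = -1.
(a,b)_5: α=1, u≡3; β=2, v≡1 (mod 5); (3|5)=-1, (1|5)=+1; sign (−1)^0·-1^2·+1^1 = +1.
(a,b)_37: α=2, u≡21; β=2, v≡8 (mod 37); (21|37)=+1, (8|37)=-1; sign (−1)^0·+1^2·-1^2 = +1.
(a,b)_3: α=7, u≡1; β=8, v≡1 (mod 3); (1|3)=+1, (1|3)=+1; sign (−1)^0·+1^8·+1^7 = +1.
(a,b)_11: α=0, u≡5; β=-1, v≡7 (mod 11); (5|11)=+1, (7|11)=-1; sign (−1)^0·+1^-1·-1^0 = +1.
(a,b)_2: α=-13, β=-8; u≡1, v≡7 (mod 8); ε(u)ε(v)=0·1, αω(v)=-13·0, βω(u)=-8·0; sum ≡ 0  ⇒  +1.
(210, -1001 / ℚ) ramifies at {7, 13}: a division algebra.

[7, 13]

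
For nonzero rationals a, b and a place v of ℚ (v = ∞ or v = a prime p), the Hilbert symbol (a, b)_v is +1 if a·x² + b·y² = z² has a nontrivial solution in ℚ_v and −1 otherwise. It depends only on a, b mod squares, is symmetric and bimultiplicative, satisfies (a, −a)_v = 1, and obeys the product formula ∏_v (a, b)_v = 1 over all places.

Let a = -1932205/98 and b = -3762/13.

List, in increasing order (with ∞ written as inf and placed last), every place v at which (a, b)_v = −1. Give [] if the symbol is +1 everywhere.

[2, inf]

Mod squares: a ≡ -2090, b ≡ -5434. Check v ∈ {∞, 2, 3, 5, 7, 11, 13, 19, 43}.
v=43: a=43^2·(≡24), b=43^0·(≡5) mod 43; (24|43)=+1, (5|43)=-1; (−1)^{2·0·21}·(+1)^0·(-1)^2 = +1.
v=19: a=19^1·(≡4), b=19^1·(≡14) mod 19; (4|19)=+1, (14|19)=-1; (−1)^{1·1·9}·(+1)^1·(-1)^1 = +1.
v=13: a=13^0·(≡9), b=13^-1·(≡8) mod 13; (9|13)=+1, (8|13)=-1; (−1)^{0·-1·6}·(+1)^-1·(-1)^0 = +1.
v=2: v_2(a)=-1, v_2(b)=1; units ≡ 3, 3 (mod 8); ε·ε+αω+βω = 1·1+-1·1+1·1 ≡ 1  ⇒  (a,b)_2 = -1.
v=11: a=11^1·(≡7), b=11^1·(≡5) mod 11; (7|11)=-1, (5|11)=+1; (−1)^{1·1·5}·(-1)^1·(+1)^1 = +1.
v=∞: -2090 < 0 and -5434 < 0  ⇒  (a,b)_∞ = -1.
v=5: a=5^1·(≡3), b=5^0·(≡1) mod 5; (3|5)=-1, (1|5)=+1; (−1)^{1·0·2}·(-1)^0·(+1)^1 = +1.
v=3: a=3^0·(≡1), b=3^2·(≡2) mod 3; (1|3)=+1, (2|3)=-1; (−1)^{0·2·1}·(+1)^2·(-1)^0 = +1.
v=7: a=7^-2·(≡6), b=7^0·(≡3) mod 7; (6|7)=-1, (3|7)=-1; (−1)^{-2·0·3}·(-1)^0·(-1)^-2 = +1.
(-2090, -5434 / ℚ) ramifies at {2, ∞}: a division algebra.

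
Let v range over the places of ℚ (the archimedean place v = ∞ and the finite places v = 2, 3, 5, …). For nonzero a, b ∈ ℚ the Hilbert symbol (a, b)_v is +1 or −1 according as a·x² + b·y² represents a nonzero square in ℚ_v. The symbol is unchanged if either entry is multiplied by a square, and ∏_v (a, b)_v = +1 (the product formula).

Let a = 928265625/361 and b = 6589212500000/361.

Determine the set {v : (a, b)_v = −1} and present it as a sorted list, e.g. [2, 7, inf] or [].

Mod squares: a ≡ 6601, b ≡ 1054274. Check v ∈ {∞, 2, 3, 5, 7, 13, 19, 23, 41, 43}.
v=19: a=19^-2·(≡10), b=19^-2·(≡14) mod 19; (10|19)=-1, (14|19)=-1; (−1)^{-2·-2·9}·(-1)^-2·(-1)^-2 = +1.
v=13: a=13^0·(≡4), b=13^1·(≡9) mod 13; (4|13)=+1, (9|13)=+1; (−1)^{0·1·6}·(+1)^1·(+1)^0 = +1.
v=41: a=41^1·(≡34), b=41^1·(≡35) mod 41; (34|41)=-1, (35|41)=-1; (−1)^{1·1·20}·(-1)^1·(-1)^1 = +1.
v=5: a=5^6·(≡4), b=5^8·(≡4) mod 5; (4|5)=+1, (4|5)=+1; (−1)^{6·8·2}·(+1)^8·(+1)^6 = +1.
v=23: a=23^1·(≡15), b=23^1·(≡7) mod 23; (15|23)=-1, (7|23)=-1; (−1)^{1·1·11}·(-1)^1·(-1)^1 = -1.
v=7: a=7^1·(≡6), b=7^0·(≡1) mod 7; (6|7)=-1, (1|7)=+1; (−1)^{1·0·3}·(-1)^0·(+1)^1 = +1.
v=43: a=43^0·(≡27), b=43^1·(≡22) mod 43; (27|43)=-1, (22|43)=-1; (−1)^{0·1·21}·(-1)^1·(-1)^0 = -1.
v=3: a=3^2·(≡1), b=3^0·(≡2) mod 3; (1|3)=+1, (2|3)=-1; (−1)^{2·0·1}·(+1)^0·(-1)^2 = +1.
v=∞: 6601 > 0 and 1054274 > 0  ⇒  (a,b)_∞ = +1.
v=2: v_2(a)=0, v_2(b)=5; units ≡ 1, 1 (mod 8); ε·ε+αω+βω = 0·0+0·0+5·0 ≡ 0  ⇒  (a,b)_2 = +1.
Ram(6601, 1054274) = {23, 43}; no ℚ_23-point on the conic.

[23, 43]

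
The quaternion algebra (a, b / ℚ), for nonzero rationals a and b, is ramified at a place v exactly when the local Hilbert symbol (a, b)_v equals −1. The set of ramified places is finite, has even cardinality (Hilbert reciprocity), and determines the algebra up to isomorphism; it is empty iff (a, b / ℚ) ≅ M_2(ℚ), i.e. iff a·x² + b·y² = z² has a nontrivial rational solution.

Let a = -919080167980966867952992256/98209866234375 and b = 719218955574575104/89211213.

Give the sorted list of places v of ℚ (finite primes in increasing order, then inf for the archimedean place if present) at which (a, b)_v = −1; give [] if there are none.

[7, 11, 17, 19, 31, 37]

Mod squares: a ≡ -3508825551, b ≡ 59983. Check v ∈ {∞, 2, 3, 5, 7, 11, 13, 17, 19, 31, 37, 41}.
v=17: a=17^3·(≡1), b=17^2·(≡6) mod 17; (1|17)=+1, (6|17)=-1; (−1)^{3·2·8}·(+1)^2·(-1)^3 = -1.
v=∞: -3508825551 < 0 and 59983 > 0  ⇒  (a,b)_∞ = +1.
v=31: a=31^3·(≡17), b=31^2·(≡26) mod 31; (17|31)=-1, (26|31)=-1; (−1)^{3·2·15}·(-1)^2·(-1)^3 = -1.
v=2: v_2(a)=38, v_2(b)=22; units ≡ 1, 7 (mod 8); ε·ε+αω+βω = 0·1+38·0+22·0 ≡ 0  ⇒  (a,b)_2 = +1.
v=5: a=5^-6·(≡1), b=5^0·(≡3) mod 5; (1|5)=+1, (3|5)=-1; (−1)^{-6·0·2}·(+1)^0·(-1)^-6 = +1.
v=3: a=3^-9·(≡1), b=3^-4·(≡1) mod 3; (1|3)=+1, (1|3)=+1; (−1)^{-9·-4·1}·(+1)^-4·(+1)^-9 = +1.
v=37: a=37^3·(≡2), b=37^2·(≡31) mod 37; (2|37)=-1, (31|37)=-1; (−1)^{3·2·18}·(-1)^2·(-1)^3 = -1.
v=7: a=7^-5·(≡1), b=7^-3·(≡2) mod 7; (1|7)=+1, (2|7)=+1; (−1)^{-5·-3·3}·(+1)^-3·(+1)^-5 = -1.
v=19: a=19^-1·(≡8), b=19^-1·(≡10) mod 19; (8|19)=-1, (10|19)=-1; (−1)^{-1·-1·9}·(-1)^-1·(-1)^-1 = -1.
v=11: a=11^1·(≡8), b=11^1·(≡2) mod 11; (8|11)=-1, (2|11)=-1; (−1)^{1·1·5}·(-1)^1·(-1)^1 = -1.
v=13: a=13^0·(≡3), b=13^-2·(≡1) mod 13; (3|13)=+1, (1|13)=+1; (−1)^{0·-2·6}·(+1)^-2·(+1)^0 = +1.
v=41: a=41^1·(≡34), b=41^1·(≡17) mod 41; (34|41)=-1, (17|41)=-1; (−1)^{1·1·20}·(-1)^1·(-1)^1 = +1.
Ram(-3508825551, 59983) = {7, 11, 17, 19, 31, 37}; no ℚ_7-point on the conic.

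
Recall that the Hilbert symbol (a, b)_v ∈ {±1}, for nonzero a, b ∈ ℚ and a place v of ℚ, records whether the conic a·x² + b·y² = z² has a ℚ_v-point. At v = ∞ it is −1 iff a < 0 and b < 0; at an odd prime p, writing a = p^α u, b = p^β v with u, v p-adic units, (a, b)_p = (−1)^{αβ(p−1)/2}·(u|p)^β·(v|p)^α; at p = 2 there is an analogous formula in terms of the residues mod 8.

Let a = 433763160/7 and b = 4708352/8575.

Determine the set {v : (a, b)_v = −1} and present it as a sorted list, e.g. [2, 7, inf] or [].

[3, 7, 17, 19]

Mod squares: a ≡ 2102730, b ≡ 266. Check v ∈ {∞, 2, 3, 5, 7, 11, 17, 19, 31}.
v=3: a=3^1·(≡2), b=3^0·(≡2) mod 3; (2|3)=-1, (2|3)=-1; (−1)^{1·0·1}·(-1)^0·(-1)^1 = -1.
v=17: a=17^1·(≡16), b=17^0·(≡7) mod 17; (16|17)=+1, (7|17)=-1; (−1)^{1·0·8}·(+1)^0·(-1)^1 = -1.
v=19: a=19^3·(≡12), b=19^1·(≡8) mod 19; (12|19)=-1, (8|19)=-1; (−1)^{3·1·9}·(-1)^1·(-1)^3 = -1.
v=∞: 2102730 > 0 and 266 > 0  ⇒  (a,b)_∞ = +1.
v=11: a=11^0·(≡4), b=11^2·(≡10) mod 11; (4|11)=+1, (10|11)=-1; (−1)^{0·2·5}·(+1)^2·(-1)^0 = +1.
v=2: v_2(a)=3, v_2(b)=11; units ≡ 5, 5 (mod 8); ε·ε+αω+βω = 0·0+3·1+11·1 ≡ 0  ⇒  (a,b)_2 = +1.
v=7: a=7^-1·(≡5), b=7^-3·(≡3) mod 7; (5|7)=-1, (3|7)=-1; (−1)^{-1·-3·3}·(-1)^-3·(-1)^-1 = -1.
v=5: a=5^1·(≡1), b=5^-2·(≡4) mod 5; (1|5)=+1, (4|5)=+1; (−1)^{1·-2·2}·(+1)^-2·(+1)^1 = +1.
v=31: a=31^1·(≡2), b=31^0·(≡25) mod 31; (2|31)=+1, (25|31)=+1; (−1)^{1·0·15}·(+1)^0·(+1)^1 = +1.
Ram(2102730, 266) = {3, 7, 17, 19}; no ℚ_3-point on the conic.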